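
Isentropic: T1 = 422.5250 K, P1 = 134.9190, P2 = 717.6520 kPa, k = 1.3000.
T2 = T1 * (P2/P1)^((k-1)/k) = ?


(k-1)/k = 0.2308
(P2/P1)^exp = 1.4706
T2 = 422.5250 * 1.4706 = 621.3755 K

621.3755 K


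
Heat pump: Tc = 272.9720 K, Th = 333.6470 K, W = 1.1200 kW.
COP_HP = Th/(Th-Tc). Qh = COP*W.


COP = 333.6470 / 60.6750 = 5.4989
Qh = 5.4989 * 1.1200 = 6.1588 kW

COP = 5.4989, Qh = 6.1588 kW


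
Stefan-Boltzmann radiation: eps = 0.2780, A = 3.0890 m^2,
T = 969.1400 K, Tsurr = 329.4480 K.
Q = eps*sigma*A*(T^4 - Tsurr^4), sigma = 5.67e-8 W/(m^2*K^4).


T^4 = 8.8216e+11
Tsurr^4 = 1.1780e+10
Q = 0.2780 * 5.67e-8 * 3.0890 * 8.7038e+11 = 42379.2565 W

42379.2565 W


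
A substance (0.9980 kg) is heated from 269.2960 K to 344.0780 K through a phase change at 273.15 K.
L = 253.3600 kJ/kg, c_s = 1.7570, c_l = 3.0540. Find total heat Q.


Q1 (sensible, solid) = 0.9980 * 1.7570 * 3.8540 = 6.7579 kJ
Q2 (latent) = 0.9980 * 253.3600 = 252.8533 kJ
Q3 (sensible, liquid) = 0.9980 * 3.0540 * 70.9280 = 216.1809 kJ
Q_total = 475.7921 kJ

475.7921 kJ


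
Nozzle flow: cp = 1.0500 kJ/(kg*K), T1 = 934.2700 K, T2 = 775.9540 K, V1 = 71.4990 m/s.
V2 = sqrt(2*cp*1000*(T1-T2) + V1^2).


dT = 158.3160 K
2*cp*1000*dT = 332463.6000
V1^2 = 5112.1070
V2 = sqrt(337575.7070) = 581.0127 m/s

581.0127 m/s


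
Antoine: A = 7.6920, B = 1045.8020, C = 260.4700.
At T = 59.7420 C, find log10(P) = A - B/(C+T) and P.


C+T = 320.2120
B/(C+T) = 3.2660
log10(P) = 7.6920 - 3.2660 = 4.4260
P = 10^4.4260 = 26670.5796 mmHg

26670.5796 mmHg


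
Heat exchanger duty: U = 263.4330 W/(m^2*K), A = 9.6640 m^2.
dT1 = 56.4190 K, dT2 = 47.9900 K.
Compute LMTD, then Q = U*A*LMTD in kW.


LMTD = 52.0909 K
Q = 263.4330 * 9.6640 * 52.0909 = 132613.8458 W = 132.6138 kW

132.6138 kW


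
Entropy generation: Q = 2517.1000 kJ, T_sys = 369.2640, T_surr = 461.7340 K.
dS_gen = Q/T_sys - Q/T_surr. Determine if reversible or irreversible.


dS_sys = 2517.1000/369.2640 = 6.8165 kJ/K
dS_surr = -2517.1000/461.7340 = -5.4514 kJ/K
dS_gen = 6.8165 - 5.4514 = 1.3651 kJ/K (irreversible)

dS_gen = 1.3651 kJ/K, irreversible


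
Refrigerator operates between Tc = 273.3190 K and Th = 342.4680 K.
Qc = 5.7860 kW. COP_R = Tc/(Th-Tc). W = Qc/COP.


COP = 273.3190 / 69.1490 = 3.9526
W = 5.7860 / 3.9526 = 1.4638 kW

COP = 3.9526, W = 1.4638 kW


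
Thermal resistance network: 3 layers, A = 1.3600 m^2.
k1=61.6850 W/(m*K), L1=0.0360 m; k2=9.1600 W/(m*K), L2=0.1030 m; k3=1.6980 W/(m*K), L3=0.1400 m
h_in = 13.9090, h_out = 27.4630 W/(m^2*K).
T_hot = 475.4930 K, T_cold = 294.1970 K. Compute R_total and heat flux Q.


R_conv_in = 1/(13.9090*1.3600) = 0.0529
R_1 = 0.0360/(61.6850*1.3600) = 0.0004
R_2 = 0.1030/(9.1600*1.3600) = 0.0083
R_3 = 0.1400/(1.6980*1.3600) = 0.0606
R_conv_out = 1/(27.4630*1.3600) = 0.0268
R_total = 0.1490 K/W
Q = 181.2960 / 0.1490 = 1217.0723 W

R_total = 0.1490 K/W, Q = 1217.0723 W


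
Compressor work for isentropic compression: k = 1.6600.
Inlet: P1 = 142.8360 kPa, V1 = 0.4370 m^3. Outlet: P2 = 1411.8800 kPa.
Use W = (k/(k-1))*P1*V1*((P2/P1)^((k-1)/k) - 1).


(k-1)/k = 0.3976
(P2/P1)^exp = 2.4865
W = 2.5152 * 142.8360 * 0.4370 * (2.4865 - 1) = 233.3700 kJ

233.3700 kJ


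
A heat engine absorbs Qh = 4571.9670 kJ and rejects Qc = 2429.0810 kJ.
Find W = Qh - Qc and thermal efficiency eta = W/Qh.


W = 4571.9670 - 2429.0810 = 2142.8860 kJ
eta = 2142.8860 / 4571.9670 = 0.4687 = 46.8701%

W = 2142.8860 kJ, eta = 46.8701%


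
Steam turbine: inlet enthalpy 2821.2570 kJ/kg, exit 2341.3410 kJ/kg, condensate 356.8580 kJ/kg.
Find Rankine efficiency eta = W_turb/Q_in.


W = 479.9160 kJ/kg
Q_in = 2464.3990 kJ/kg
eta = 0.1947 = 19.4740%

eta = 19.4740%


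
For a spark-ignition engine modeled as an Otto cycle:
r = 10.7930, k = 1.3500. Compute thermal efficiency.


r^(k-1) = 2.2993
eta = 1 - 1/2.2993 = 0.5651 = 56.5089%

56.5089%


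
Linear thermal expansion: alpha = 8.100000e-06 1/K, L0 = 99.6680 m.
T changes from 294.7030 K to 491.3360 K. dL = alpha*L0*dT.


dT = 196.6330 K
dL = 8.100000e-06 * 99.6680 * 196.6330 = 0.158744 m
L_final = 99.826744 m

dL = 0.158744 m


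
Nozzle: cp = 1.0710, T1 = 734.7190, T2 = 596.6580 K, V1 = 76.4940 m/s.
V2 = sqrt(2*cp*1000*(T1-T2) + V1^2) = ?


dT = 138.0610 K
2*cp*1000*dT = 295726.6620
V1^2 = 5851.3320
V2 = sqrt(301577.9940) = 549.1612 m/s

549.1612 m/s


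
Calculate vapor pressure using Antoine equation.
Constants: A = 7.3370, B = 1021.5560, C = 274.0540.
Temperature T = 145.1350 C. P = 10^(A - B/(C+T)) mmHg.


C+T = 419.1890
B/(C+T) = 2.4370
log10(P) = 7.3370 - 2.4370 = 4.9000
P = 10^4.9000 = 79436.1365 mmHg

79436.1365 mmHg


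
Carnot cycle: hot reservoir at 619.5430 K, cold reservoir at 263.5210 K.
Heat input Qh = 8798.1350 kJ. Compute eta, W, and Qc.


eta = 1 - 263.5210/619.5430 = 0.5747
W = 0.5747 * 8798.1350 = 5055.8712 kJ
Qc = 8798.1350 - 5055.8712 = 3742.2638 kJ

eta = 57.4653%, W = 5055.8712 kJ, Qc = 3742.2638 kJ


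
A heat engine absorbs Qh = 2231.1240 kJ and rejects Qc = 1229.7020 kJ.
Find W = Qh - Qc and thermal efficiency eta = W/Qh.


W = 2231.1240 - 1229.7020 = 1001.4220 kJ
eta = 1001.4220 / 2231.1240 = 0.4488 = 44.8842%

W = 1001.4220 kJ, eta = 44.8842%


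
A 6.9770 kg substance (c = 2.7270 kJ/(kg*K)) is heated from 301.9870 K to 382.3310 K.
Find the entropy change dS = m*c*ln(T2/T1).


T2/T1 = 1.2661
ln(T2/T1) = 0.2359
dS = 6.9770 * 2.7270 * 0.2359 = 4.4884 kJ/K

4.4884 kJ/K


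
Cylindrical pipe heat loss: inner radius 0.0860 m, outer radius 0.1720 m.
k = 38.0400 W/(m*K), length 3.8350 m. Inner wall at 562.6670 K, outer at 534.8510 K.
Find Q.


dT = 27.8160 K
ln(ro/ri) = 0.6931
Q = 2*pi*38.0400*3.8350*27.8160 / 0.6931 = 36783.6619 W

36783.6619 W


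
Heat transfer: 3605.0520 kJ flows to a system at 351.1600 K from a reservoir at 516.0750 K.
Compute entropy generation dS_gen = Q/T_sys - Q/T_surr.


dS_sys = 3605.0520/351.1600 = 10.2661 kJ/K
dS_surr = -3605.0520/516.0750 = -6.9855 kJ/K
dS_gen = 10.2661 - 6.9855 = 3.2806 kJ/K (irreversible)

dS_gen = 3.2806 kJ/K, irreversible


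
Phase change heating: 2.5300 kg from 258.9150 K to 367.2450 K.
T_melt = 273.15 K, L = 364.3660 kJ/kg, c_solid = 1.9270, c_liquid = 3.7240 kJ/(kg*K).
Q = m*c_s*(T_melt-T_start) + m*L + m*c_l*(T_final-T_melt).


Q1 (sensible, solid) = 2.5300 * 1.9270 * 14.2350 = 69.4000 kJ
Q2 (latent) = 2.5300 * 364.3660 = 921.8460 kJ
Q3 (sensible, liquid) = 2.5300 * 3.7240 * 94.0950 = 886.5367 kJ
Q_total = 1877.7828 kJ

1877.7828 kJ


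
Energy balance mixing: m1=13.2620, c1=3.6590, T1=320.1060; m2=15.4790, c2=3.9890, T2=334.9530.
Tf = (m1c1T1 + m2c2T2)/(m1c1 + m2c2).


num = 36215.2721
den = 110.2714
Tf = 328.4195 K

328.4195 K


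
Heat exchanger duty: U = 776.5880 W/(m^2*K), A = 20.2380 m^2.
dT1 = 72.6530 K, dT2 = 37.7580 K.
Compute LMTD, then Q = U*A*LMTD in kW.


LMTD = 53.3157 K
Q = 776.5880 * 20.2380 * 53.3157 = 837941.3155 W = 837.9413 kW

837.9413 kW


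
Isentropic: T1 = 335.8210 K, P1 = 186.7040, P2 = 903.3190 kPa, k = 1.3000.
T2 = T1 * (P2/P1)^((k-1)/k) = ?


(k-1)/k = 0.2308
(P2/P1)^exp = 1.4388
T2 = 335.8210 * 1.4388 = 483.1841 K

483.1841 K


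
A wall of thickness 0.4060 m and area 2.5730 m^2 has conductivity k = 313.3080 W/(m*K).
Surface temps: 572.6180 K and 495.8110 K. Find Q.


dT = 76.8070 K
Q = 313.3080 * 2.5730 * 76.8070 / 0.4060 = 152505.6871 W

152505.6871 W


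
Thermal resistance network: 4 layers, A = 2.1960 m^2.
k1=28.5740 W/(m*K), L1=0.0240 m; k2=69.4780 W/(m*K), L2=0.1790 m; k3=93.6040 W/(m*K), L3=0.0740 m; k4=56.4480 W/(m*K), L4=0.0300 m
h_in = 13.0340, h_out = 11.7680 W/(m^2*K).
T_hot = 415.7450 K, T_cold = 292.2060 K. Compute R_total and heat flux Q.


R_conv_in = 1/(13.0340*2.1960) = 0.0349
R_1 = 0.0240/(28.5740*2.1960) = 0.0004
R_2 = 0.1790/(69.4780*2.1960) = 0.0012
R_3 = 0.0740/(93.6040*2.1960) = 0.0004
R_4 = 0.0300/(56.4480*2.1960) = 0.0002
R_conv_out = 1/(11.7680*2.1960) = 0.0387
R_total = 0.0758 K/W
Q = 123.5390 / 0.0758 = 1629.9967 W

R_total = 0.0758 K/W, Q = 1629.9967 W


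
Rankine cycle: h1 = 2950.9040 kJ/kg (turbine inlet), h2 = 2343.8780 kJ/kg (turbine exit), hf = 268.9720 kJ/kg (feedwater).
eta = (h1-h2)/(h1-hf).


W = 607.0260 kJ/kg
Q_in = 2681.9320 kJ/kg
eta = 0.2263 = 22.6339%

eta = 22.6339%


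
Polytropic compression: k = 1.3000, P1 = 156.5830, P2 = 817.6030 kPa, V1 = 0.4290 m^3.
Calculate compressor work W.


(k-1)/k = 0.2308
(P2/P1)^exp = 1.4644
W = 4.3333 * 156.5830 * 0.4290 * (1.4644 - 1) = 135.1674 kJ

135.1674 kJ


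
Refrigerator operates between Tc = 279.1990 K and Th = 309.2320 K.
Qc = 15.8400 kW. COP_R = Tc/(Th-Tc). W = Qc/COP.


COP = 279.1990 / 30.0330 = 9.2964
W = 15.8400 / 9.2964 = 1.7039 kW

COP = 9.2964, W = 1.7039 kW


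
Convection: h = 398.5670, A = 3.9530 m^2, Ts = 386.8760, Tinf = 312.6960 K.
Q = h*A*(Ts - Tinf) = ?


dT = 74.1800 K
Q = 398.5670 * 3.9530 * 74.1800 = 116873.2123 W

116873.2123 W


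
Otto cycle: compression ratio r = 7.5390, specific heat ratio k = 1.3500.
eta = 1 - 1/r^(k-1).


r^(k-1) = 2.0280
eta = 1 - 1/2.0280 = 0.5069 = 50.6894%

50.6894%


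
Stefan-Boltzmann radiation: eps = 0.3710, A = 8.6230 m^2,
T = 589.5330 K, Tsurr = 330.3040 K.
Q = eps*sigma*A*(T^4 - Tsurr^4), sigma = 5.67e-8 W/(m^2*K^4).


T^4 = 1.2079e+11
Tsurr^4 = 1.1903e+10
Q = 0.3710 * 5.67e-8 * 8.6230 * 1.0889e+11 = 19751.1857 W

19751.1857 W


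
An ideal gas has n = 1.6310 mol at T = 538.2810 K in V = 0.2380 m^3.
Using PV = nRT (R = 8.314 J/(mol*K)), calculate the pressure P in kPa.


P = nRT/V = 1.6310 * 8.314 * 538.2810 / 0.2380
= 7299.1625 / 0.2380 = 30668.7500 Pa = 30.6687 kPa

30.6687 kPa


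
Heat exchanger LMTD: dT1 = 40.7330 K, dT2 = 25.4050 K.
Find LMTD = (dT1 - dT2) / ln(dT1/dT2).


dT1/dT2 = 1.6033
ln(dT1/dT2) = 0.4721
LMTD = 15.3280 / 0.4721 = 32.4682 K

32.4682 K


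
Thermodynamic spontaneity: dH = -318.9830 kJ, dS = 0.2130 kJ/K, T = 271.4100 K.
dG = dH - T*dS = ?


T*dS = 271.4100 * 0.2130 = 57.8103 kJ
dG = -318.9830 - 57.8103 = -376.7933 kJ (spontaneous)

dG = -376.7933 kJ, spontaneous


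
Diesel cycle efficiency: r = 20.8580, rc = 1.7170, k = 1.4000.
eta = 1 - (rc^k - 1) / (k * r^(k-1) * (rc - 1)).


r^(k-1) = 3.3706
rc^k = 2.1315
eta = 0.6656 = 66.5585%

66.5585%


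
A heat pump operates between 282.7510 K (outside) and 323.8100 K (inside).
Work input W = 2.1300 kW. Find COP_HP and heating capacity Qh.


COP = 323.8100 / 41.0590 = 7.8865
Qh = 7.8865 * 2.1300 = 16.7982 kW

COP = 7.8865, Qh = 16.7982 kW


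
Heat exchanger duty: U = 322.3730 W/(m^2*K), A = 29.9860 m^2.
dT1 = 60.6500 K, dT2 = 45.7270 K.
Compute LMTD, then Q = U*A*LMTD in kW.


LMTD = 52.8377 K
Q = 322.3730 * 29.9860 * 52.8377 = 510765.3537 W = 510.7654 kW

510.7654 kW


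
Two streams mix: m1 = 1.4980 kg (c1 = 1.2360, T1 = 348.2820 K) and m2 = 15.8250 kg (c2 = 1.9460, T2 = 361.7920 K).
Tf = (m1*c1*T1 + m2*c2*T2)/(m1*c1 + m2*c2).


num = 11786.4013
den = 32.6470
Tf = 361.0258 K

361.0258 K


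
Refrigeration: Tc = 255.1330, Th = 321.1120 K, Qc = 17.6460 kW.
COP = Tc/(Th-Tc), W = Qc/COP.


COP = 255.1330 / 65.9790 = 3.8669
W = 17.6460 / 3.8669 = 4.5634 kW

COP = 3.8669, W = 4.5634 kW


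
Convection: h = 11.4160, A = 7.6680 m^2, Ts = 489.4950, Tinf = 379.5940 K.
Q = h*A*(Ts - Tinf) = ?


dT = 109.9010 K
Q = 11.4160 * 7.6680 * 109.9010 = 9620.5014 W

9620.5014 W


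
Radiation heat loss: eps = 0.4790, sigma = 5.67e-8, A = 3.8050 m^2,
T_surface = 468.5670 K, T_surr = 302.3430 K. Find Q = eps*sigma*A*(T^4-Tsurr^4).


T^4 = 4.8204e+10
Tsurr^4 = 8.3560e+09
Q = 0.4790 * 5.67e-8 * 3.8050 * 3.9848e+10 = 4117.9778 W

4117.9778 W


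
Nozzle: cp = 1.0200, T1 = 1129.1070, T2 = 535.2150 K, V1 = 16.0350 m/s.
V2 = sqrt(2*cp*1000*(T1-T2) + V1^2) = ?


dT = 593.8920 K
2*cp*1000*dT = 1211539.6800
V1^2 = 257.1212
V2 = sqrt(1211796.8012) = 1100.8164 m/s

1100.8164 m/s


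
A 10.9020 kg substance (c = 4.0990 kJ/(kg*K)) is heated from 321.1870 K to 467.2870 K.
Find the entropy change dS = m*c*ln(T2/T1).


T2/T1 = 1.4549
ln(T2/T1) = 0.3749
dS = 10.9020 * 4.0990 * 0.3749 = 16.7542 kJ/K

16.7542 kJ/K


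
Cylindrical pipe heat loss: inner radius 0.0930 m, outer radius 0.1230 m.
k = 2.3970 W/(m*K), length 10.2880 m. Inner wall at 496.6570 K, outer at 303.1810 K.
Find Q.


dT = 193.4760 K
ln(ro/ri) = 0.2796
Q = 2*pi*2.3970*10.2880*193.4760 / 0.2796 = 107224.0741 W

107224.0741 W


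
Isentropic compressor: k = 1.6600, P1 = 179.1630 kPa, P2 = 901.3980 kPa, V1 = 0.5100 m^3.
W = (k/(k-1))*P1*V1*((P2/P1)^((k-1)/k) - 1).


(k-1)/k = 0.3976
(P2/P1)^exp = 1.9010
W = 2.5152 * 179.1630 * 0.5100 * (1.9010 - 1) = 207.0597 kJ

207.0597 kJ


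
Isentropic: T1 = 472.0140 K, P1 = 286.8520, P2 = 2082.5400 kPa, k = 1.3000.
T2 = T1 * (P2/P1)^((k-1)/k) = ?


(k-1)/k = 0.2308
(P2/P1)^exp = 1.5801
T2 = 472.0140 * 1.5801 = 745.8170 K

745.8170 K


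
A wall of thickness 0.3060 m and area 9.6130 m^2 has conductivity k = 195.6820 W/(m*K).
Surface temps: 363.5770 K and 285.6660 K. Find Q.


dT = 77.9110 K
Q = 195.6820 * 9.6130 * 77.9110 / 0.3060 = 478946.6864 W

478946.6864 W


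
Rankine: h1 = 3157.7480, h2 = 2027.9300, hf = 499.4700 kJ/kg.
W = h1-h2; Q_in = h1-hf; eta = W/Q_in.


W = 1129.8180 kJ/kg
Q_in = 2658.2780 kJ/kg
eta = 0.4250 = 42.5019%

eta = 42.5019%


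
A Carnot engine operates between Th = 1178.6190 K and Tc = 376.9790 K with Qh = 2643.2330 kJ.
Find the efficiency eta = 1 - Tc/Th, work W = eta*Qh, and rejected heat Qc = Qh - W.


eta = 1 - 376.9790/1178.6190 = 0.6802
W = 0.6802 * 2643.2330 = 1797.8001 kJ
Qc = 2643.2330 - 1797.8001 = 845.4329 kJ

eta = 68.0152%, W = 1797.8001 kJ, Qc = 845.4329 kJ


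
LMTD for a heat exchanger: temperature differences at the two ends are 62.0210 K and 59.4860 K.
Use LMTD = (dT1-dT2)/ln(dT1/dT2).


dT1/dT2 = 1.0426
ln(dT1/dT2) = 0.0417
LMTD = 2.5350 / 0.0417 = 60.7447 K

60.7447 K


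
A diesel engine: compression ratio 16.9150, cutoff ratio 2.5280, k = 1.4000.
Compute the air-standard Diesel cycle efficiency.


r^(k-1) = 3.0996
rc^k = 3.6634
eta = 0.5983 = 59.8319%

59.8319%


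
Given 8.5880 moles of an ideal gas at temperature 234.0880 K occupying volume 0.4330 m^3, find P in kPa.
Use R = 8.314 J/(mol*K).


P = nRT/V = 8.5880 * 8.314 * 234.0880 / 0.4330
= 16714.0311 / 0.4330 = 38600.5338 Pa = 38.6005 kPa

38.6005 kPa


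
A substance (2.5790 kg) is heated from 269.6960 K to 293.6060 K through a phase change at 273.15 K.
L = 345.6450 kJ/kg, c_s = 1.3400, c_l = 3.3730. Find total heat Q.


Q1 (sensible, solid) = 2.5790 * 1.3400 * 3.4540 = 11.9365 kJ
Q2 (latent) = 2.5790 * 345.6450 = 891.4185 kJ
Q3 (sensible, liquid) = 2.5790 * 3.3730 * 20.4560 = 177.9461 kJ
Q_total = 1081.3011 kJ

1081.3011 kJ


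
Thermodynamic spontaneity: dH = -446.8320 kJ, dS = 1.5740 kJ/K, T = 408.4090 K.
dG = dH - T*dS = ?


T*dS = 408.4090 * 1.5740 = 642.8358 kJ
dG = -446.8320 - 642.8358 = -1089.6678 kJ (spontaneous)

dG = -1089.6678 kJ, spontaneous


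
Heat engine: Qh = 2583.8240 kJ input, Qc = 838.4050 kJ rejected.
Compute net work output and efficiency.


W = 2583.8240 - 838.4050 = 1745.4190 kJ
eta = 1745.4190 / 2583.8240 = 0.6755 = 67.5518%

W = 1745.4190 kJ, eta = 67.5518%


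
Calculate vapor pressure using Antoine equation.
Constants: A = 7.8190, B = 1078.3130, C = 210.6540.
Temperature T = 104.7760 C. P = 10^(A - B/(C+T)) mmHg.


C+T = 315.4300
B/(C+T) = 3.4185
log10(P) = 7.8190 - 3.4185 = 4.4005
P = 10^4.4005 = 25144.9466 mmHg

25144.9466 mmHg


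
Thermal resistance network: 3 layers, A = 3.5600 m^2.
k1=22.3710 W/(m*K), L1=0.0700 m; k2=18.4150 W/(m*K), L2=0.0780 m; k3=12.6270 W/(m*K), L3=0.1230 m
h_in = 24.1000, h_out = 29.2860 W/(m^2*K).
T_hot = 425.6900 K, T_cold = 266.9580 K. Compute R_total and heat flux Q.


R_conv_in = 1/(24.1000*3.5600) = 0.0117
R_1 = 0.0700/(22.3710*3.5600) = 0.0009
R_2 = 0.0780/(18.4150*3.5600) = 0.0012
R_3 = 0.1230/(12.6270*3.5600) = 0.0027
R_conv_out = 1/(29.2860*3.5600) = 0.0096
R_total = 0.0261 K/W
Q = 158.7320 / 0.0261 = 6092.8633 W

R_total = 0.0261 K/W, Q = 6092.8633 W


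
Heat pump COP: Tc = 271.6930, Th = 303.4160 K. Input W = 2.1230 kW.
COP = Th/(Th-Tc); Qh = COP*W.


COP = 303.4160 / 31.7230 = 9.5645
Qh = 9.5645 * 2.1230 = 20.3055 kW

COP = 9.5645, Qh = 20.3055 kW


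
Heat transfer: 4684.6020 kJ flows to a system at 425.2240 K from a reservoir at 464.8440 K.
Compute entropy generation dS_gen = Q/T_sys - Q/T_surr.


dS_sys = 4684.6020/425.2240 = 11.0168 kJ/K
dS_surr = -4684.6020/464.8440 = -10.0778 kJ/K
dS_gen = 11.0168 - 10.0778 = 0.9390 kJ/K (irreversible)

dS_gen = 0.9390 kJ/K, irreversible


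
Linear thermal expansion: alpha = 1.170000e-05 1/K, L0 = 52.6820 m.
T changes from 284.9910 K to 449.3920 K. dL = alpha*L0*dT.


dT = 164.4010 K
dL = 1.170000e-05 * 52.6820 * 164.4010 = 0.101333 m
L_final = 52.783333 m

dL = 0.101333 m


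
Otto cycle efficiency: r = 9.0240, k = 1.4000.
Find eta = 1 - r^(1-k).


r^(k-1) = 2.4108
eta = 1 - 1/2.4108 = 0.5852 = 58.5198%

58.5198%


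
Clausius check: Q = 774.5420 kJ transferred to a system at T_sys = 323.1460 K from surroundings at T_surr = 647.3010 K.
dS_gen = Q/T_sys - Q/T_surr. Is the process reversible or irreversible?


dS_sys = 774.5420/323.1460 = 2.3969 kJ/K
dS_surr = -774.5420/647.3010 = -1.1966 kJ/K
dS_gen = 2.3969 - 1.1966 = 1.2003 kJ/K (irreversible)

dS_gen = 1.2003 kJ/K, irreversible


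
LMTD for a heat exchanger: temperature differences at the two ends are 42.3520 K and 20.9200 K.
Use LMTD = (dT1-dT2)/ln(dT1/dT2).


dT1/dT2 = 2.0245
ln(dT1/dT2) = 0.7053
LMTD = 21.4320 / 0.7053 = 30.3866 K

30.3866 K


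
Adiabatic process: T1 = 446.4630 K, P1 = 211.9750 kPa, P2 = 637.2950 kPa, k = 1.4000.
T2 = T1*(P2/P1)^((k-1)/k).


(k-1)/k = 0.2857
(P2/P1)^exp = 1.3696
T2 = 446.4630 * 1.3696 = 611.4668 K

611.4668 K


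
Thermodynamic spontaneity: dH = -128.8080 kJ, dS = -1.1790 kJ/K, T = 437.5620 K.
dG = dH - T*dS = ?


T*dS = 437.5620 * -1.1790 = -515.8856 kJ
dG = -128.8080 + 515.8856 = 387.0776 kJ (non-spontaneous)

dG = 387.0776 kJ, non-spontaneous


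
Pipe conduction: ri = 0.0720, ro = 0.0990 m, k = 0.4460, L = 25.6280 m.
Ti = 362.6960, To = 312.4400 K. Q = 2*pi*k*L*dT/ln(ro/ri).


dT = 50.2560 K
ln(ro/ri) = 0.3185
Q = 2*pi*0.4460*25.6280*50.2560 / 0.3185 = 11333.6819 W

11333.6819 W


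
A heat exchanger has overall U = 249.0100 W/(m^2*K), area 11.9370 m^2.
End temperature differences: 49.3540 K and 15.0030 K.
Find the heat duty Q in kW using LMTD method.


LMTD = 28.8478 K
Q = 249.0100 * 11.9370 * 28.8478 = 85747.9961 W = 85.7480 kW

85.7480 kW


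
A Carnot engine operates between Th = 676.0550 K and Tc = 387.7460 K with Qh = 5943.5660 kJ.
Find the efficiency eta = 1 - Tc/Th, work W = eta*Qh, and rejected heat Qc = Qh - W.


eta = 1 - 387.7460/676.0550 = 0.4265
W = 0.4265 * 5943.5660 = 2534.6807 kJ
Qc = 5943.5660 - 2534.6807 = 3408.8853 kJ

eta = 42.6458%, W = 2534.6807 kJ, Qc = 3408.8853 kJ


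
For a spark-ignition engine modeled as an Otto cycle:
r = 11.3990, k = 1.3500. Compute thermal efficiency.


r^(k-1) = 2.3437
eta = 1 - 1/2.3437 = 0.5733 = 57.3326%

57.3326%


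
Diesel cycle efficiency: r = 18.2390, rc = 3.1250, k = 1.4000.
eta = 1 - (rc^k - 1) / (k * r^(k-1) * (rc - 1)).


r^(k-1) = 3.1945
rc^k = 4.9294
eta = 0.5865 = 58.6540%

58.6540%


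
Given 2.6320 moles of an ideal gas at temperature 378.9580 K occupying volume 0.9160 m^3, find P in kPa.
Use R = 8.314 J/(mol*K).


P = nRT/V = 2.6320 * 8.314 * 378.9580 / 0.9160
= 8292.5287 / 0.9160 = 9052.9790 Pa = 9.0530 kPa

9.0530 kPa


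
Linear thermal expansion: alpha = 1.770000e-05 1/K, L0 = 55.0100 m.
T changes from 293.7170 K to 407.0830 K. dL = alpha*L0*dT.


dT = 113.3660 K
dL = 1.770000e-05 * 55.0100 * 113.3660 = 0.110382 m
L_final = 55.120382 m

dL = 0.110382 m


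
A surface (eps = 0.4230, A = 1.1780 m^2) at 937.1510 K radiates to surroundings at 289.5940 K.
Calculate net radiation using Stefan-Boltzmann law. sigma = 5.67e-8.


T^4 = 7.7133e+11
Tsurr^4 = 7.0333e+09
Q = 0.4230 * 5.67e-8 * 1.1780 * 7.6429e+11 = 21593.7844 W

21593.7844 W


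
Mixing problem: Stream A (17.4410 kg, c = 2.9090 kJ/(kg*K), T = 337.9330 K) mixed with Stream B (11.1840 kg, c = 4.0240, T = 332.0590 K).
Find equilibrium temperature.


num = 32089.4458
den = 95.7403
Tf = 335.1718 K

335.1718 K


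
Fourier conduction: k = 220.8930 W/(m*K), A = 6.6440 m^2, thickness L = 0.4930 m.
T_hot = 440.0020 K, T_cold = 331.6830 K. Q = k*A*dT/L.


dT = 108.3190 K
Q = 220.8930 * 6.6440 * 108.3190 / 0.4930 = 322455.1369 W

322455.1369 W


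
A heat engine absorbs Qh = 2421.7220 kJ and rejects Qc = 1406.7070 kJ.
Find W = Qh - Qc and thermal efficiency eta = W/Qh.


W = 2421.7220 - 1406.7070 = 1015.0150 kJ
eta = 1015.0150 / 2421.7220 = 0.4191 = 41.9129%

W = 1015.0150 kJ, eta = 41.9129%


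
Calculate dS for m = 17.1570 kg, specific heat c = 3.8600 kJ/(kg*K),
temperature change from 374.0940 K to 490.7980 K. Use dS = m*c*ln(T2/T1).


T2/T1 = 1.3120
ln(T2/T1) = 0.2715
dS = 17.1570 * 3.8600 * 0.2715 = 17.9821 kJ/K

17.9821 kJ/K


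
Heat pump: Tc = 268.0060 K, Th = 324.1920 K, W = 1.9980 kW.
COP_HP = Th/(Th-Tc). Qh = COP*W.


COP = 324.1920 / 56.1860 = 5.7700
Qh = 5.7700 * 1.9980 = 11.5284 kW

COP = 5.7700, Qh = 11.5284 kW


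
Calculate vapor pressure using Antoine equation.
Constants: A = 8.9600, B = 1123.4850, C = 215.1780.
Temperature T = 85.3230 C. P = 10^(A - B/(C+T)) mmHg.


C+T = 300.5010
B/(C+T) = 3.7387
log10(P) = 8.9600 - 3.7387 = 5.2213
P = 10^5.2213 = 166453.7714 mmHg

166453.7714 mmHg


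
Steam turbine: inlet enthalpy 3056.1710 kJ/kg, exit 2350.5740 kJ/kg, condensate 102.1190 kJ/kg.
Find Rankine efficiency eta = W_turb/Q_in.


W = 705.5970 kJ/kg
Q_in = 2954.0520 kJ/kg
eta = 0.2389 = 23.8857%

eta = 23.8857%


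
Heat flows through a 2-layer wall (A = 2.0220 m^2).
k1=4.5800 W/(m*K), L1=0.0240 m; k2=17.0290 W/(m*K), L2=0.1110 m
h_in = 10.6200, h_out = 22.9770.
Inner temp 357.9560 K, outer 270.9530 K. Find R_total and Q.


R_conv_in = 1/(10.6200*2.0220) = 0.0466
R_1 = 0.0240/(4.5800*2.0220) = 0.0026
R_2 = 0.1110/(17.0290*2.0220) = 0.0032
R_conv_out = 1/(22.9770*2.0220) = 0.0215
R_total = 0.0739 K/W
Q = 87.0030 / 0.0739 = 1177.1779 W

R_total = 0.0739 K/W, Q = 1177.1779 W


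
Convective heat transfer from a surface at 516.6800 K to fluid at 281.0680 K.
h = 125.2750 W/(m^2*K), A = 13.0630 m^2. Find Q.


dT = 235.6120 K
Q = 125.2750 * 13.0630 * 235.6120 = 385571.3394 W

385571.3394 W


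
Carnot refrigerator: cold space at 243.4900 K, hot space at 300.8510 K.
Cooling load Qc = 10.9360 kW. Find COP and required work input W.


COP = 243.4900 / 57.3610 = 4.2449
W = 10.9360 / 4.2449 = 2.5763 kW

COP = 4.2449, W = 2.5763 kW


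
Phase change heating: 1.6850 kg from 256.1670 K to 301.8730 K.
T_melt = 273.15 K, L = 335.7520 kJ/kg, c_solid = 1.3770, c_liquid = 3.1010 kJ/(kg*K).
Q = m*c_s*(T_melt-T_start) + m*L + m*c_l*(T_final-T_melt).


Q1 (sensible, solid) = 1.6850 * 1.3770 * 16.9830 = 39.4047 kJ
Q2 (latent) = 1.6850 * 335.7520 = 565.7421 kJ
Q3 (sensible, liquid) = 1.6850 * 3.1010 * 28.7230 = 150.0830 kJ
Q_total = 755.2298 kJ

755.2298 kJ


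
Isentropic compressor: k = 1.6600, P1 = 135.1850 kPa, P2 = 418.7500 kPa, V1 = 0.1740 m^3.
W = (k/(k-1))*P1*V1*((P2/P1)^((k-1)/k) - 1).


(k-1)/k = 0.3976
(P2/P1)^exp = 1.5676
W = 2.5152 * 135.1850 * 0.1740 * (1.5676 - 1) = 33.5786 kJ

33.5786 kJ


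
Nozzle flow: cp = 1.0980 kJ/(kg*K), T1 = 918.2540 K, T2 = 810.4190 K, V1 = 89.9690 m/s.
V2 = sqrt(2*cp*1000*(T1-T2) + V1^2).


dT = 107.8350 K
2*cp*1000*dT = 236805.6600
V1^2 = 8094.4210
V2 = sqrt(244900.0810) = 494.8738 m/s

494.8738 m/s


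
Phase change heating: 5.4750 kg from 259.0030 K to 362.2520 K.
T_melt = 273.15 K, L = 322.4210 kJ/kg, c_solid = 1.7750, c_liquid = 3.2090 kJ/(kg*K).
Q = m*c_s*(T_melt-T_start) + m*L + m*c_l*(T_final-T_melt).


Q1 (sensible, solid) = 5.4750 * 1.7750 * 14.1470 = 137.4823 kJ
Q2 (latent) = 5.4750 * 322.4210 = 1765.2550 kJ
Q3 (sensible, liquid) = 5.4750 * 3.2090 * 89.1020 = 1565.4575 kJ
Q_total = 3468.1948 kJ

3468.1948 kJ


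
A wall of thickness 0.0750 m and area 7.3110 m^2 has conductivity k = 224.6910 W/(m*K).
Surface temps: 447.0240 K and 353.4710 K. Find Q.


dT = 93.5530 K
Q = 224.6910 * 7.3110 * 93.5530 / 0.0750 = 2049080.0092 W

2049080.0092 W


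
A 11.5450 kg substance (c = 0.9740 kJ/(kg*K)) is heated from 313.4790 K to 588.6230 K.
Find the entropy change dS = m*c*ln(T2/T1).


T2/T1 = 1.8777
ln(T2/T1) = 0.6301
dS = 11.5450 * 0.9740 * 0.6301 = 7.0848 kJ/K

7.0848 kJ/K


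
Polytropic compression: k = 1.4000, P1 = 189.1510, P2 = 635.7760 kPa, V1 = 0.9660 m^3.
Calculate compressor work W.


(k-1)/k = 0.2857
(P2/P1)^exp = 1.4139
W = 3.5000 * 189.1510 * 0.9660 * (1.4139 - 1) = 264.7150 kJ

264.7150 kJ


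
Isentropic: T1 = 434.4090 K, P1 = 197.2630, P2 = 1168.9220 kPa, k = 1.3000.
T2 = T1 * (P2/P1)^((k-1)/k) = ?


(k-1)/k = 0.2308
(P2/P1)^exp = 1.5077
T2 = 434.4090 * 1.5077 = 654.9730 K

654.9730 K


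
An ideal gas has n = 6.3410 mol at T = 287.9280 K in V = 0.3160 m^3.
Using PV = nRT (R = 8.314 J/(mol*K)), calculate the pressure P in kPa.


P = nRT/V = 6.3410 * 8.314 * 287.9280 / 0.3160
= 15179.2975 / 0.3160 = 48035.7517 Pa = 48.0358 kPa

48.0358 kPa


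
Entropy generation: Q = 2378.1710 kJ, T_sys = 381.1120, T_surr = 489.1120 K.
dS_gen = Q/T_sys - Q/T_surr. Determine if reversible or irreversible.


dS_sys = 2378.1710/381.1120 = 6.2401 kJ/K
dS_surr = -2378.1710/489.1120 = -4.8622 kJ/K
dS_gen = 6.2401 - 4.8622 = 1.3779 kJ/K (irreversible)

dS_gen = 1.3779 kJ/K, irreversible


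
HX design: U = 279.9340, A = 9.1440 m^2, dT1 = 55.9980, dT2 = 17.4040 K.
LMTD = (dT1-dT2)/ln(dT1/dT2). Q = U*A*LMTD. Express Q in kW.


LMTD = 33.0254 K
Q = 279.9340 * 9.1440 * 33.0254 = 84535.6439 W = 84.5356 kW

84.5356 kW


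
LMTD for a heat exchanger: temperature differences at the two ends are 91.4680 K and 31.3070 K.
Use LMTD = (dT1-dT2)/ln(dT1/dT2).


dT1/dT2 = 2.9216
ln(dT1/dT2) = 1.0721
LMTD = 60.1610 / 1.0721 = 56.1126 K

56.1126 K


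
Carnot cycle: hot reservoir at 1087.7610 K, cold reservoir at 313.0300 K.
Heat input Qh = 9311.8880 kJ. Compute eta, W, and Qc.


eta = 1 - 313.0300/1087.7610 = 0.7122
W = 0.7122 * 9311.8880 = 6632.1630 kJ
Qc = 9311.8880 - 6632.1630 = 2679.7250 kJ

eta = 71.2225%, W = 6632.1630 kJ, Qc = 2679.7250 kJ


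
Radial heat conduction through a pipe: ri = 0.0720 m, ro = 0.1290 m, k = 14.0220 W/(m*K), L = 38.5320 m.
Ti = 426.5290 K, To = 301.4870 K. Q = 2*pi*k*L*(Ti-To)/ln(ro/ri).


dT = 125.0420 K
ln(ro/ri) = 0.5831
Q = 2*pi*14.0220*38.5320*125.0420 / 0.5831 = 727930.2723 W

727930.2723 W


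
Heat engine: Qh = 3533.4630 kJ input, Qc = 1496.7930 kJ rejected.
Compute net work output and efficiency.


W = 3533.4630 - 1496.7930 = 2036.6700 kJ
eta = 2036.6700 / 3533.4630 = 0.5764 = 57.6395%

W = 2036.6700 kJ, eta = 57.6395%


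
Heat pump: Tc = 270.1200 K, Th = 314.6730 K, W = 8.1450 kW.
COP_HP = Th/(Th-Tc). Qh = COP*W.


COP = 314.6730 / 44.5530 = 7.0629
Qh = 7.0629 * 8.1450 = 57.5273 kW

COP = 7.0629, Qh = 57.5273 kW


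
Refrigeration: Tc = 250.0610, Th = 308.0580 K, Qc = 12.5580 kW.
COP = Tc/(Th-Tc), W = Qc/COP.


COP = 250.0610 / 57.9970 = 4.3116
W = 12.5580 / 4.3116 = 2.9126 kW

COP = 4.3116, W = 2.9126 kW


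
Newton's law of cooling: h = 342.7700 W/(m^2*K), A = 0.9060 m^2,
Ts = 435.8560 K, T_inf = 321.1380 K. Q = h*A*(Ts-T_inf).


dT = 114.7180 K
Q = 342.7700 * 0.9060 * 114.7180 = 35625.6313 W

35625.6313 W


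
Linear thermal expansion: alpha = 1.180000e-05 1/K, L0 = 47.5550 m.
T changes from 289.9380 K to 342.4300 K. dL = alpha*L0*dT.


dT = 52.4920 K
dL = 1.180000e-05 * 47.5550 * 52.4920 = 0.029456 m
L_final = 47.584456 m

dL = 0.029456 m


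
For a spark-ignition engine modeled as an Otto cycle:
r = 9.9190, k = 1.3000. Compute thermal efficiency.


r^(k-1) = 1.9904
eta = 1 - 1/1.9904 = 0.4976 = 49.7588%

49.7588%


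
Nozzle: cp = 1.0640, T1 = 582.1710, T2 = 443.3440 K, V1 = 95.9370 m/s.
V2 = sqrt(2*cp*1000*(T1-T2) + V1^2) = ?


dT = 138.8270 K
2*cp*1000*dT = 295423.8560
V1^2 = 9203.9080
V2 = sqrt(304627.7640) = 551.9309 m/s

551.9309 m/s


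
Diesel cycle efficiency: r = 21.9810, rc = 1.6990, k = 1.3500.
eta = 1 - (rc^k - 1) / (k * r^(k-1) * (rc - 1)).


r^(k-1) = 2.9493
rc^k = 2.0453
eta = 0.6244 = 62.4404%

62.4404%


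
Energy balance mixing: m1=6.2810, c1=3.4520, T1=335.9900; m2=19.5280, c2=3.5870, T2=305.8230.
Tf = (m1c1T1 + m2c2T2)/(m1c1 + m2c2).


num = 28706.9033
den = 91.7289
Tf = 312.9536 K

312.9536 K


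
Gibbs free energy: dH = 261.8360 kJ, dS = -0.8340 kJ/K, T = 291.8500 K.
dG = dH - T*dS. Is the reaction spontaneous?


T*dS = 291.8500 * -0.8340 = -243.4029 kJ
dG = 261.8360 + 243.4029 = 505.2389 kJ (non-spontaneous)

dG = 505.2389 kJ, non-spontaneous


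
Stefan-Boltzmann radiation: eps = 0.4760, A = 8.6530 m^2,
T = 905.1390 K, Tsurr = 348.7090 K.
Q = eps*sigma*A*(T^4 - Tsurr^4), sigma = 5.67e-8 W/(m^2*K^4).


T^4 = 6.7121e+11
Tsurr^4 = 1.4786e+10
Q = 0.4760 * 5.67e-8 * 8.6530 * 6.5643e+11 = 153300.6080 W

153300.6080 W


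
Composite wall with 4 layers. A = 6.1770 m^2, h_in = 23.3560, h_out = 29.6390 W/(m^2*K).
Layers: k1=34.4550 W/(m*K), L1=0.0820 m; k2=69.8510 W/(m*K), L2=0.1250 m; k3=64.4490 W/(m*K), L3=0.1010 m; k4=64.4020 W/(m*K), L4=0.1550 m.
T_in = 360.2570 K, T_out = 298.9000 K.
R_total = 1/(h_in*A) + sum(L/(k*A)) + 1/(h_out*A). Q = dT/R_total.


R_conv_in = 1/(23.3560*6.1770) = 0.0069
R_1 = 0.0820/(34.4550*6.1770) = 0.0004
R_2 = 0.1250/(69.8510*6.1770) = 0.0003
R_3 = 0.1010/(64.4490*6.1770) = 0.0003
R_4 = 0.1550/(64.4020*6.1770) = 0.0004
R_conv_out = 1/(29.6390*6.1770) = 0.0055
R_total = 0.0137 K/W
Q = 61.3570 / 0.0137 = 4474.7368 W

R_total = 0.0137 K/W, Q = 4474.7368 W


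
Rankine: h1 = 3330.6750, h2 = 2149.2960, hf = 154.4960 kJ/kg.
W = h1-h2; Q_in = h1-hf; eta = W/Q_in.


W = 1181.3790 kJ/kg
Q_in = 3176.1790 kJ/kg
eta = 0.3719 = 37.1950%

eta = 37.1950%


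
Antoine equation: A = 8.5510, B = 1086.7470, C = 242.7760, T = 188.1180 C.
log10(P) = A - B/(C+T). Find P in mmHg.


C+T = 430.8940
B/(C+T) = 2.5221
log10(P) = 8.5510 - 2.5221 = 6.0289
P = 10^6.0289 = 1068870.1905 mmHg

1068870.1905 mmHg


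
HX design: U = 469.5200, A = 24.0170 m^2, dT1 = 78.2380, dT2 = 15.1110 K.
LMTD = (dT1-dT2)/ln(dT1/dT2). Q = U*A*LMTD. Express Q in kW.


LMTD = 38.3907 K
Q = 469.5200 * 24.0170 * 38.3907 = 432910.7424 W = 432.9107 kW

432.9107 kW


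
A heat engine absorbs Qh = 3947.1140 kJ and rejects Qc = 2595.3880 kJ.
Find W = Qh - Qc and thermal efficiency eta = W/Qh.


W = 3947.1140 - 2595.3880 = 1351.7260 kJ
eta = 1351.7260 / 3947.1140 = 0.3425 = 34.2459%

W = 1351.7260 kJ, eta = 34.2459%


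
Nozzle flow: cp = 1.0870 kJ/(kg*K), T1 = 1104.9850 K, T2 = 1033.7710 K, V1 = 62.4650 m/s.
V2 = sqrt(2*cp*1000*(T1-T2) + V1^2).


dT = 71.2140 K
2*cp*1000*dT = 154819.2360
V1^2 = 3901.8762
V2 = sqrt(158721.1122) = 398.3982 m/s

398.3982 m/s


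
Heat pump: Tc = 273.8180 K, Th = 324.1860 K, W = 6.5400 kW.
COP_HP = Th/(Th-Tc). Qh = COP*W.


COP = 324.1860 / 50.3680 = 6.4363
Qh = 6.4363 * 6.5400 = 42.0937 kW

COP = 6.4363, Qh = 42.0937 kW


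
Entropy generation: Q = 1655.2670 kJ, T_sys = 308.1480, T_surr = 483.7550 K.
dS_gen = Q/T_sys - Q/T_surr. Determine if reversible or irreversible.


dS_sys = 1655.2670/308.1480 = 5.3717 kJ/K
dS_surr = -1655.2670/483.7550 = -3.4217 kJ/K
dS_gen = 5.3717 - 3.4217 = 1.9500 kJ/K (irreversible)

dS_gen = 1.9500 kJ/K, irreversible


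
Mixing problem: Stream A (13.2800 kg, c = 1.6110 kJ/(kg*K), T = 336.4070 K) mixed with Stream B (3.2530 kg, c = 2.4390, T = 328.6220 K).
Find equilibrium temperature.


num = 9804.4272
den = 29.3281
Tf = 334.3009 K

334.3009 K


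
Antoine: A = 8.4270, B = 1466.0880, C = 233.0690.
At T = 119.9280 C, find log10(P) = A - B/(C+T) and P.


C+T = 352.9970
B/(C+T) = 4.1533
log10(P) = 8.4270 - 4.1533 = 4.2737
P = 10^4.2737 = 18781.9598 mmHg

18781.9598 mmHg


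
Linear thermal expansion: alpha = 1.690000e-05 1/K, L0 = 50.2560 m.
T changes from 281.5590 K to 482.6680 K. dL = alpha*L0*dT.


dT = 201.1090 K
dL = 1.690000e-05 * 50.2560 * 201.1090 = 0.170807 m
L_final = 50.426807 m

dL = 0.170807 m


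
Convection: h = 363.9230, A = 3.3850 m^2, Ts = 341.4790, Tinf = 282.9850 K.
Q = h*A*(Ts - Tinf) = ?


dT = 58.4940 K
Q = 363.9230 * 3.3850 * 58.4940 = 72057.5510 W

72057.5510 W


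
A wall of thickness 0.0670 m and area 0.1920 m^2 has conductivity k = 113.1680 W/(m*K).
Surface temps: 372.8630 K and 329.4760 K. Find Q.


dT = 43.3870 K
Q = 113.1680 * 0.1920 * 43.3870 / 0.0670 = 14070.5051 W

14070.5051 W


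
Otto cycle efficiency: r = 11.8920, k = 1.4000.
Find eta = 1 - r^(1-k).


r^(k-1) = 2.6922
eta = 1 - 1/2.6922 = 0.6286 = 62.8552%

62.8552%


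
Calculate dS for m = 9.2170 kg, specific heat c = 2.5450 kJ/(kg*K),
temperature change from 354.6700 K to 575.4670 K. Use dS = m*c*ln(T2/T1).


T2/T1 = 1.6225
ln(T2/T1) = 0.4840
dS = 9.2170 * 2.5450 * 0.4840 = 11.3532 kJ/K

11.3532 kJ/K


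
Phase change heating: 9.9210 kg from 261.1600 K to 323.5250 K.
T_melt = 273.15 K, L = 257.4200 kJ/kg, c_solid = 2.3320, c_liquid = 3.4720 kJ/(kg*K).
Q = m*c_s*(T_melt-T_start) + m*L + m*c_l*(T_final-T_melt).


Q1 (sensible, solid) = 9.9210 * 2.3320 * 11.9900 = 277.3979 kJ
Q2 (latent) = 9.9210 * 257.4200 = 2553.8638 kJ
Q3 (sensible, liquid) = 9.9210 * 3.4720 * 50.3750 = 1735.2027 kJ
Q_total = 4566.4645 kJ

4566.4645 kJ


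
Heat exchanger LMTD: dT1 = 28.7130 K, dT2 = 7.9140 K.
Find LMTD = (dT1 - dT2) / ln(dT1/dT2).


dT1/dT2 = 3.6281
ln(dT1/dT2) = 1.2887
LMTD = 20.7990 / 1.2887 = 16.1393 K

16.1393 K


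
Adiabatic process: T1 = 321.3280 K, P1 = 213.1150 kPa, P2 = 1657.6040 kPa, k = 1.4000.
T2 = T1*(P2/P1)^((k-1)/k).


(k-1)/k = 0.2857
(P2/P1)^exp = 1.7969
T2 = 321.3280 * 1.7969 = 577.4069 K

577.4069 K


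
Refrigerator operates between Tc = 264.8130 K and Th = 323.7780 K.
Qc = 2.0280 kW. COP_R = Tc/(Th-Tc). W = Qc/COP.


COP = 264.8130 / 58.9650 = 4.4910
W = 2.0280 / 4.4910 = 0.4516 kW

COP = 4.4910, W = 0.4516 kW


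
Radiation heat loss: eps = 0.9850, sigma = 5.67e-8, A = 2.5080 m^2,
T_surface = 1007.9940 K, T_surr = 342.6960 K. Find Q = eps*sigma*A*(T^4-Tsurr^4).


T^4 = 1.0324e+12
Tsurr^4 = 1.3792e+10
Q = 0.9850 * 5.67e-8 * 2.5080 * 1.0186e+12 = 142671.5425 W

142671.5425 W


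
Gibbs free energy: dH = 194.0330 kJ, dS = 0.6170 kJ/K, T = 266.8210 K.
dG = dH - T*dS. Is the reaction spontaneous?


T*dS = 266.8210 * 0.6170 = 164.6286 kJ
dG = 194.0330 - 164.6286 = 29.4044 kJ (non-spontaneous)

dG = 29.4044 kJ, non-spontaneous


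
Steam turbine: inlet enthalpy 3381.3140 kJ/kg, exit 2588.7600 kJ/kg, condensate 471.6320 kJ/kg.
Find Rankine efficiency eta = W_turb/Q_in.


W = 792.5540 kJ/kg
Q_in = 2909.6820 kJ/kg
eta = 0.2724 = 27.2385%

eta = 27.2385%


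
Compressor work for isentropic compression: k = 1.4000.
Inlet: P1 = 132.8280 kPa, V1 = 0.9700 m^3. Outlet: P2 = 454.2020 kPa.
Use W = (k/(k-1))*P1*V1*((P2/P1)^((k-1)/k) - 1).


(k-1)/k = 0.2857
(P2/P1)^exp = 1.4209
W = 3.5000 * 132.8280 * 0.9700 * (1.4209 - 1) = 189.7999 kJ

189.7999 kJ


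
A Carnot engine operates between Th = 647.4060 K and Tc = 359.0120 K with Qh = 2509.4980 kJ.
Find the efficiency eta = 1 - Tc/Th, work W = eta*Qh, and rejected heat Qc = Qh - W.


eta = 1 - 359.0120/647.4060 = 0.4455
W = 0.4455 * 2509.4980 = 1117.8830 kJ
Qc = 2509.4980 - 1117.8830 = 1391.6150 kJ

eta = 44.5461%, W = 1117.8830 kJ, Qc = 1391.6150 kJ


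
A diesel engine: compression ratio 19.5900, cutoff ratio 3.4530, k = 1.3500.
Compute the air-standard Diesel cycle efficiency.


r^(k-1) = 2.8328
rc^k = 5.3280
eta = 0.5386 = 53.8634%

53.8634%


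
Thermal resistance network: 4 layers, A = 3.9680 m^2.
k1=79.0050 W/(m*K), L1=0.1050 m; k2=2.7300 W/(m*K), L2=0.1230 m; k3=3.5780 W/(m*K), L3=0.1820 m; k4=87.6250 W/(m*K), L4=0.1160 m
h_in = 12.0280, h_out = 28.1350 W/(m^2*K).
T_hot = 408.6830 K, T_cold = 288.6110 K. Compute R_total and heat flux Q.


R_conv_in = 1/(12.0280*3.9680) = 0.0210
R_1 = 0.1050/(79.0050*3.9680) = 0.0003
R_2 = 0.1230/(2.7300*3.9680) = 0.0114
R_3 = 0.1820/(3.5780*3.9680) = 0.0128
R_4 = 0.1160/(87.6250*3.9680) = 0.0003
R_conv_out = 1/(28.1350*3.9680) = 0.0090
R_total = 0.0548 K/W
Q = 120.0720 / 0.0548 = 2193.0105 W

R_total = 0.0548 K/W, Q = 2193.0105 W


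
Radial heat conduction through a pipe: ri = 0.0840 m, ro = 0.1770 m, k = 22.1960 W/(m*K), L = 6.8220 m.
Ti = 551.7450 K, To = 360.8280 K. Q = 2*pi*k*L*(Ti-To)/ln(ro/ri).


dT = 190.9170 K
ln(ro/ri) = 0.7453
Q = 2*pi*22.1960*6.8220*190.9170 / 0.7453 = 243702.8395 W

243702.8395 W


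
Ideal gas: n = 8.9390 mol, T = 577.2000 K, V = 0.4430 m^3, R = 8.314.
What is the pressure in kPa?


P = nRT/V = 8.9390 * 8.314 * 577.2000 / 0.4430
= 42896.8379 / 0.4430 = 96832.5912 Pa = 96.8326 kPa

96.8326 kPa


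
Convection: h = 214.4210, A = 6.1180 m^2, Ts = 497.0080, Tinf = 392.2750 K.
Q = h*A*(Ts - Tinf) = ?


dT = 104.7330 K
Q = 214.4210 * 6.1180 * 104.7330 = 137391.6482 W

137391.6482 W


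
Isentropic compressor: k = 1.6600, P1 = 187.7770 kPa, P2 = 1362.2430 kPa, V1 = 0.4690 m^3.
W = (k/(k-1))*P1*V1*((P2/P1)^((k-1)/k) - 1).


(k-1)/k = 0.3976
(P2/P1)^exp = 2.1987
W = 2.5152 * 187.7770 * 0.4690 * (2.1987 - 1) = 265.5213 kJ

265.5213 kJ


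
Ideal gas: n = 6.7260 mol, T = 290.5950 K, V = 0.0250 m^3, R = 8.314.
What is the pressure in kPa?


P = nRT/V = 6.7260 * 8.314 * 290.5950 / 0.0250
= 16250.0619 / 0.0250 = 650002.4775 Pa = 650.0025 kPa

650.0025 kPa


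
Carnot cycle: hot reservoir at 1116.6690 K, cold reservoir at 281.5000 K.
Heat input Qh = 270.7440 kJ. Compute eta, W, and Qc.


eta = 1 - 281.5000/1116.6690 = 0.7479
W = 0.7479 * 270.7440 = 202.4924 kJ
Qc = 270.7440 - 202.4924 = 68.2516 kJ

eta = 74.7911%, W = 202.4924 kJ, Qc = 68.2516 kJ


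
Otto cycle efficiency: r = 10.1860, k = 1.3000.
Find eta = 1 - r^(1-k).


r^(k-1) = 2.0063
eta = 1 - 1/2.0063 = 0.5016 = 50.1576%

50.1576%


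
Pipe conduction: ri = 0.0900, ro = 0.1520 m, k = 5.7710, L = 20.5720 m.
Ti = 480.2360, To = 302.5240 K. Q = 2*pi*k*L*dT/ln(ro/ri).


dT = 177.7120 K
ln(ro/ri) = 0.5241
Q = 2*pi*5.7710*20.5720*177.7120 / 0.5241 = 252949.7232 W

252949.7232 W


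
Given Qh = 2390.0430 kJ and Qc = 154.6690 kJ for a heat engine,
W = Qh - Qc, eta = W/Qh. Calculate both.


W = 2390.0430 - 154.6690 = 2235.3740 kJ
eta = 2235.3740 / 2390.0430 = 0.9353 = 93.5286%

W = 2235.3740 kJ, eta = 93.5286%


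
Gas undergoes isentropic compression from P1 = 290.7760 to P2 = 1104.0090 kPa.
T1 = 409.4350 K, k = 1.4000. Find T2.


(k-1)/k = 0.2857
(P2/P1)^exp = 1.4640
T2 = 409.4350 * 1.4640 = 599.4208 K

599.4208 K


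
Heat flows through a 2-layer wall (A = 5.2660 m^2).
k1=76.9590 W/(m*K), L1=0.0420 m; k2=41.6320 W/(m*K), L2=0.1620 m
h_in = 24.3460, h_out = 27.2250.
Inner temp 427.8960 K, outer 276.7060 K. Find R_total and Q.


R_conv_in = 1/(24.3460*5.2660) = 0.0078
R_1 = 0.0420/(76.9590*5.2660) = 0.0001
R_2 = 0.1620/(41.6320*5.2660) = 0.0007
R_conv_out = 1/(27.2250*5.2660) = 0.0070
R_total = 0.0156 K/W
Q = 151.1900 / 0.0156 = 9680.7264 W

R_total = 0.0156 K/W, Q = 9680.7264 W


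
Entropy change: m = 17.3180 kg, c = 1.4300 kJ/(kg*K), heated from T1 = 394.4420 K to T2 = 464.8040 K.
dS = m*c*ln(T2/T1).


T2/T1 = 1.1784
ln(T2/T1) = 0.1641
dS = 17.3180 * 1.4300 * 0.1641 = 4.0650 kJ/K

4.0650 kJ/K


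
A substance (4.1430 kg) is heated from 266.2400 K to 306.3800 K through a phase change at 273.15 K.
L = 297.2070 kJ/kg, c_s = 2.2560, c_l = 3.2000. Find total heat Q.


Q1 (sensible, solid) = 4.1430 * 2.2560 * 6.9100 = 64.5851 kJ
Q2 (latent) = 4.1430 * 297.2070 = 1231.3286 kJ
Q3 (sensible, liquid) = 4.1430 * 3.2000 * 33.2300 = 440.5500 kJ
Q_total = 1736.4637 kJ

1736.4637 kJ
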